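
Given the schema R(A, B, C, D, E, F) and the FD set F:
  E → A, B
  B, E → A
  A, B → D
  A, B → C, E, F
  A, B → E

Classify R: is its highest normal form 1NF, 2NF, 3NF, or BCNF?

BCNF

Candidate keys: {A, B}, {E}. Prime attributes: {A, B, E}.
Each dependency's left side is a superkey — BCNF holds.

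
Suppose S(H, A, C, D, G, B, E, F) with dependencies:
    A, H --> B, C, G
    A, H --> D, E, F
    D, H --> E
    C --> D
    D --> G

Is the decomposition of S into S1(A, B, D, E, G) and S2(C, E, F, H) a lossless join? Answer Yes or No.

No

S1 ∩ S2 = {E}; its closure under F is {E}.
S1 ⊄ {E} and S2 ⊄ {E}, so the split is lossy.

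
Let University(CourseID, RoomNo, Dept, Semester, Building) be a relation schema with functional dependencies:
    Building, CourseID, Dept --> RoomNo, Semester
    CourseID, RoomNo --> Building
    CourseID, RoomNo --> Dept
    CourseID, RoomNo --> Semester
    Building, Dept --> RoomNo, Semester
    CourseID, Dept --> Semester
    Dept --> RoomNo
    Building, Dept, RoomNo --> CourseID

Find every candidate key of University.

{Building, Dept}, {CourseID, Dept}, {CourseID, RoomNo}

Closure of {Building, Dept} is {Building, CourseID, Dept, RoomNo, Semester}, the whole schema; {Building, Dept} is a candidate key.
Closure of {CourseID, Dept} is {Building, CourseID, Dept, RoomNo, Semester}, the whole schema; {CourseID, Dept} is a candidate key.
Closure of {CourseID, RoomNo} is {Building, CourseID, Dept, RoomNo, Semester}, the whole schema; {CourseID, RoomNo} is a candidate key.
Any other superkey properly contains one of these, so there are no further candidate keys.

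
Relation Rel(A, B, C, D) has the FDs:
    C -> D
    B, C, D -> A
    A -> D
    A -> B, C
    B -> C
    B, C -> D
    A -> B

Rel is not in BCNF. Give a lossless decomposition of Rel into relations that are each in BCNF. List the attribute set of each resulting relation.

Candidate keys of the original relation: {A}, {B}.
In {A, B, C, D}, {C} is not a superkey ({C}⁺ restricted to this set is {C, D}), so split on C -> D into {C, D} and {A, B, C}.
{C, D}: every determinant is a superkey — BCNF.
{A, B, C}: every determinant is a superkey — BCNF.

{A, B, C}; {C, D}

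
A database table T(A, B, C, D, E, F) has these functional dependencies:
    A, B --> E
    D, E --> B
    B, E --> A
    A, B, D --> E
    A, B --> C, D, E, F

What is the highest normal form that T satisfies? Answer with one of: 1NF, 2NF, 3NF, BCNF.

Candidate keys: {A, B}, {B, E}, {D, E}. Prime attributes: {A, B, D, E}.
The left-hand side of every FD is a superkey, so BCNF is satisfied.

BCNF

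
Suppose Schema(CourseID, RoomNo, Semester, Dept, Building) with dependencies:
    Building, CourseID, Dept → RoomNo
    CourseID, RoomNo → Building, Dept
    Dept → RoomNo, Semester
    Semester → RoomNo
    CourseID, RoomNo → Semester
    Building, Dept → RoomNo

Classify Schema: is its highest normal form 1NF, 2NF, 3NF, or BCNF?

Candidate keys: {CourseID, Dept}, {CourseID, RoomNo}, {CourseID, Semester}. Prime attributes: {CourseID, Dept, RoomNo, Semester}.
Dept → RoomNo, Semester breaks BCNF: {Dept}⁺ = {Dept, RoomNo, Semester}, so {Dept} is not a superkey.
But every attribute on its right side ({RoomNo, Semester}) is prime, and the same holds for every other non-superkey FD, so 3NF still holds.

3NF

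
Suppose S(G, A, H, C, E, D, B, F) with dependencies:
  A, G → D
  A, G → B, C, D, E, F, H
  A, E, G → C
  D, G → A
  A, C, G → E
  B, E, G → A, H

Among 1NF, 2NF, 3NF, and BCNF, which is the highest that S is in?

BCNF

Candidate keys: {A, G}, {B, E, G}, {D, G}. Prime attributes: {A, B, D, E, G}.
The left-hand side of every FD is a superkey, so BCNF is satisfied.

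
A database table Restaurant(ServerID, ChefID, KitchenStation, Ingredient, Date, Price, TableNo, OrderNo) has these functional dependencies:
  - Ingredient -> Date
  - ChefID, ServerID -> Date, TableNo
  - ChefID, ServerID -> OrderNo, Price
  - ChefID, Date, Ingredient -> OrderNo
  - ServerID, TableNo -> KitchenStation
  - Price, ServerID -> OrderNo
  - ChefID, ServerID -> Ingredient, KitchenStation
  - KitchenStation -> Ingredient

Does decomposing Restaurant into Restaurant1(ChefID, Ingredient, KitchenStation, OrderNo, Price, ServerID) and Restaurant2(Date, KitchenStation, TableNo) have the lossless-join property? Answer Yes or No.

No

The shared attributes are {KitchenStation} and {KitchenStation}⁺ = {Date, Ingredient, KitchenStation}.
The closure covers neither Restaurant1 nor Restaurant2 entirely; the join is not lossless.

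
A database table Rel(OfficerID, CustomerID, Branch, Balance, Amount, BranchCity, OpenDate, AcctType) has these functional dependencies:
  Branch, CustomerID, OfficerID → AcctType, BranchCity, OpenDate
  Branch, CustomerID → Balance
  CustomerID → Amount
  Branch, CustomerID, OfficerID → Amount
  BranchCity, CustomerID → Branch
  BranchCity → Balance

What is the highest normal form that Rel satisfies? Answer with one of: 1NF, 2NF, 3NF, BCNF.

1NF

Candidate keys: {Branch, CustomerID, OfficerID}, {BranchCity, CustomerID, OfficerID}. Prime attributes: {Branch, BranchCity, CustomerID, OfficerID}.
Branch, CustomerID → Balance: {Branch, CustomerID}⁺ = {Amount, Balance, Branch, CustomerID}, which is not all of the attributes, so the left side is not a superkey — BCNF is violated.
Because {Balance} is non-prime and the left side of Branch, CustomerID → Balance is not a superkey, the relation is not in 3NF.
The proper key subset {CustomerID} of {Branch, CustomerID, OfficerID} determines non-prime {Amount}, so the relation is not even in 2NF.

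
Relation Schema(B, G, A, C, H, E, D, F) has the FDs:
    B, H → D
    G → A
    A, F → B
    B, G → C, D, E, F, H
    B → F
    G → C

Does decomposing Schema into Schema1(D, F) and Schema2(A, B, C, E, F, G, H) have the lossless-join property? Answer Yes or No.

Common attributes: {F}; their closure is {F}.
Schema1 ⊄ {F} and Schema2 ⊄ {F}, so the split is lossy.

No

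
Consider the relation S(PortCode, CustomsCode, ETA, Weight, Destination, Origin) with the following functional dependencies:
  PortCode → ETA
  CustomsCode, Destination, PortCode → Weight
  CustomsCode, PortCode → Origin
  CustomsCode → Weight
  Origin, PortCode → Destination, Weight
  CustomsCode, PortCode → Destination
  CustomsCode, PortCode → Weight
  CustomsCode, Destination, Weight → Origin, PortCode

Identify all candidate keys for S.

{CustomsCode, Destination}, {CustomsCode, PortCode}

No FD produces {CustomsCode}, so it must be in every candidate key.
{CustomsCode, Destination}⁺ = {CustomsCode, Destination, ETA, Origin, PortCode, Weight}, which is every attribute, so {CustomsCode, Destination} is a candidate key.
{CustomsCode, PortCode}⁺ = {CustomsCode, Destination, ETA, Origin, PortCode, Weight}, which is every attribute, so {CustomsCode, PortCode} is a candidate key.
No proper subset of any of these is a key, and no other minimal superkey exists.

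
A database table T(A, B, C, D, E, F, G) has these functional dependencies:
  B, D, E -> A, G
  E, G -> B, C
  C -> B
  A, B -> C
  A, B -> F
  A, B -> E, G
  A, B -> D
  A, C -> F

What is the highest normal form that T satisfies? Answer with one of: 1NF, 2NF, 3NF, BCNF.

3NF

Candidate keys: {A, B}, {A, C}, {A, E, G}, {B, D, E}, {C, D, E}, {D, E, G}. Prime attributes: {A, B, C, D, E, G}.
For E, G -> B, C we have {E, G}⁺ = {B, C, E, G}; {E, G} is not a superkey, so BCNF fails.
Its right-hand attributes {B, C} are all prime, as are those of every other non-superkey FD — the relation is in 3NF.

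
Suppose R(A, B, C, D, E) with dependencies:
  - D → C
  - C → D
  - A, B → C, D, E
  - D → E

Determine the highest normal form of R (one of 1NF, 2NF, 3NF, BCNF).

Candidate key: {A, B}. Prime attributes: {A, B}.
D → C breaks BCNF: {D}⁺ = {C, D, E}, so {D} is not a superkey.
D → C has non-prime {C} on the right and a non-superkey on the left, so 3NF fails.
No proper subset of a key has a non-prime attribute in its closure, so there is no partial dependency; 2NF holds.

2NF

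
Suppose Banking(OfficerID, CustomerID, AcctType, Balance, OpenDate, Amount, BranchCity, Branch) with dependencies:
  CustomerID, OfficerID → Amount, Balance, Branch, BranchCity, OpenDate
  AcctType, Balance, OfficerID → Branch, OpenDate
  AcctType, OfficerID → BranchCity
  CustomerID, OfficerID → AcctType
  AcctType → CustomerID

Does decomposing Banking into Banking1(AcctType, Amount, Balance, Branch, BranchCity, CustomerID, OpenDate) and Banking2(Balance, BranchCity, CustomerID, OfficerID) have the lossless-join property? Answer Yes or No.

Common attributes: {Balance, BranchCity, CustomerID}; their closure is {Balance, BranchCity, CustomerID}.
Banking1 ⊄ {Balance, BranchCity, CustomerID} and Banking2 ⊄ {Balance, BranchCity, CustomerID}, so the split is lossy.

No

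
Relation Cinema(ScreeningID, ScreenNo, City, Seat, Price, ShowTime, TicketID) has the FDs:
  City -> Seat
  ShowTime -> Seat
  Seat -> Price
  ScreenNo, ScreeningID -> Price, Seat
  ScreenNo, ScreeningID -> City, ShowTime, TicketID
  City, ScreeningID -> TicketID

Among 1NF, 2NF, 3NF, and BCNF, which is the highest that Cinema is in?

2NF

Candidate key: {ScreenNo, ScreeningID}. Prime attributes: {ScreenNo, ScreeningID}.
For City -> Seat we have {City}⁺ = {City, Price, Seat}; {City} is not a superkey, so BCNF fails.
Because {Seat} is non-prime and the left side of City -> Seat is not a superkey, the relation is not in 3NF.
Checking every proper subset of each key, none determines a non-prime attribute — 2NF is satisfied.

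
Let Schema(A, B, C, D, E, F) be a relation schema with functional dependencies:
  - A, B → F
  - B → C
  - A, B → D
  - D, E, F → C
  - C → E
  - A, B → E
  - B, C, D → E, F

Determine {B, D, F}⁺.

Start with {B, D, F}.
B → C applies; add {C} → now {B, C, D, F}.
C → E applies; add {E} → now {B, C, D, E, F}.
No further FD applies.

{B, C, D, E, F}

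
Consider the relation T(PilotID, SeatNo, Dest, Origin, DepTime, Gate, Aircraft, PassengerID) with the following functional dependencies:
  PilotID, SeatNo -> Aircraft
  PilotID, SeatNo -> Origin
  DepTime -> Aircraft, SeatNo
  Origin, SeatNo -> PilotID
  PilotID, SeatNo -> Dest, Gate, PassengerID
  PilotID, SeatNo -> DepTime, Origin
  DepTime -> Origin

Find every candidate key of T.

{DepTime}⁺ = {Aircraft, DepTime, Dest, Gate, Origin, PassengerID, PilotID, SeatNo}, which is every attribute, so {DepTime} is a candidate key.
{Origin, SeatNo}⁺ = {Aircraft, DepTime, Dest, Gate, Origin, PassengerID, PilotID, SeatNo}, which is every attribute, so {Origin, SeatNo} is a candidate key.
{PilotID, SeatNo}⁺ = {Aircraft, DepTime, Dest, Gate, Origin, PassengerID, PilotID, SeatNo}, which is every attribute, so {PilotID, SeatNo} is a candidate key.
Any other superkey properly contains one of these, so there are no further candidate keys.

{DepTime}, {Origin, SeatNo}, {PilotID, SeatNo}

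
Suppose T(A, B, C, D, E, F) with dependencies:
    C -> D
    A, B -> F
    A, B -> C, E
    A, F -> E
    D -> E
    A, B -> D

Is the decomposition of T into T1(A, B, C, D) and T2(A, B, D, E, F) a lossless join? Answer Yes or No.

Yes

T1 ∩ T2 = {A, B, D}; its closure under F is {A, B, C, D, E, F}.
Since T1 ⊆ {A, B, C, D, E, F}, the intersection is a superkey of T1; the decomposition is lossless.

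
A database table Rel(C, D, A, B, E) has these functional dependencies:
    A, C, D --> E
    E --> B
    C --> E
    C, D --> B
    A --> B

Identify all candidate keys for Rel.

Attributes never on any right-hand side: {A, C, D} — every candidate key must contain all of them.
{A, C, D}⁺ = {A, B, C, D, E}, which is every attribute, so {A, C, D} is a candidate key.
No other minimal set has full closure, so this is the only candidate key.

{A, C, D}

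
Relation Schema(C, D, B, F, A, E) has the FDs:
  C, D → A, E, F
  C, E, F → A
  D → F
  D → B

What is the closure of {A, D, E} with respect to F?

{A, B, D, E, F}

Start with {A, D, E}.
D → F applies; add {F} → now {A, D, E, F}.
D → B applies; add {B} → now {A, B, D, E, F}.
No further FD applies.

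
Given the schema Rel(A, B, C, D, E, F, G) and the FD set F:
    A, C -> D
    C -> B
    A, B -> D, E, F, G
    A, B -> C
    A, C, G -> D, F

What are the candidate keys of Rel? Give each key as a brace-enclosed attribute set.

{A, B}, {A, C}

No FD produces {A}, so it must be in every candidate key.
{A, B} is a candidate key since {A, B}⁺ = {A, B, C, D, E, F, G} covers every attribute.
{A, C} is a candidate key since {A, C}⁺ = {A, B, C, D, E, F, G} covers every attribute.
No proper subset of any of these is a key, and no other minimal superkey exists.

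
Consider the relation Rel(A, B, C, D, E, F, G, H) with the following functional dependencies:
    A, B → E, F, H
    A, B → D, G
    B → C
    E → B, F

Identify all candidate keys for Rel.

No FD produces {A}, so it must be in every candidate key.
{A, B} is a candidate key since {A, B}⁺ = {A, B, C, D, E, F, G, H} covers every attribute.
{A, E} is a candidate key since {A, E}⁺ = {A, B, C, D, E, F, G, H} covers every attribute.
No proper subset of any of these is a key, and no other minimal superkey exists.

{A, B}, {A, E}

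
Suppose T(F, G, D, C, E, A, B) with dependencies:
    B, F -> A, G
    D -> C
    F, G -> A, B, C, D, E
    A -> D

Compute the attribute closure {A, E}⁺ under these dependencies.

Start with {A, E}.
A -> D applies; add {D} → now {A, D, E}.
D -> C applies; add {C} → now {A, C, D, E}.
No further FD applies.

{A, C, D, E}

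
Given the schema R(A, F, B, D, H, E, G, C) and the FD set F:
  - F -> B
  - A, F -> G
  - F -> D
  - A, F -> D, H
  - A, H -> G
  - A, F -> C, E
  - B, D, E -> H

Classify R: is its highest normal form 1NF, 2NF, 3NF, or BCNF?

Candidate key: {A, F}. Prime attributes: {A, F}.
F -> B: {F}⁺ = {B, D, F}, which is not all of the attributes, so the left side is not a superkey — BCNF is violated.
F -> B has non-prime {B} on the right and a non-superkey on the left, so 3NF fails.
The proper key subset {F} of {A, F} determines non-prime {B, D}, so the relation is not even in 2NF.

1NF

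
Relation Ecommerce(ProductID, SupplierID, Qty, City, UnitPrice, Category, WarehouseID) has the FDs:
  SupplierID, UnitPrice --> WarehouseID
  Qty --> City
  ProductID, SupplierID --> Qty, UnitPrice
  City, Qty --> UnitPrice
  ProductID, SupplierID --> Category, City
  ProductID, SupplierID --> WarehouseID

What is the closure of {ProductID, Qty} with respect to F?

{City, ProductID, Qty, UnitPrice}

Start with {ProductID, Qty}.
Qty --> City applies; add {City} → now {City, ProductID, Qty}.
City, Qty --> UnitPrice applies; add {UnitPrice} → now {City, ProductID, Qty, UnitPrice}.
No further FD applies.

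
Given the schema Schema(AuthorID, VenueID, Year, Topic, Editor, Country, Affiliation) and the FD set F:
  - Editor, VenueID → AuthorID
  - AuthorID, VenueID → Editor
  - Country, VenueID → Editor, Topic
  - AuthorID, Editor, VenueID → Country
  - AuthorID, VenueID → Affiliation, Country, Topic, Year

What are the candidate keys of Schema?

{AuthorID, VenueID}, {Country, VenueID}, {Editor, VenueID}

No FD produces {VenueID}, so it must be in every candidate key.
Closure of {AuthorID, VenueID} is {Affiliation, AuthorID, Country, Editor, Topic, VenueID, Year}, the whole schema; {AuthorID, VenueID} is a candidate key.
Closure of {Country, VenueID} is {Affiliation, AuthorID, Country, Editor, Topic, VenueID, Year}, the whole schema; {Country, VenueID} is a candidate key.
Closure of {Editor, VenueID} is {Affiliation, AuthorID, Country, Editor, Topic, VenueID, Year}, the whole schema; {Editor, VenueID} is a candidate key.
No proper subset of any of these is a key, and no other minimal superkey exists.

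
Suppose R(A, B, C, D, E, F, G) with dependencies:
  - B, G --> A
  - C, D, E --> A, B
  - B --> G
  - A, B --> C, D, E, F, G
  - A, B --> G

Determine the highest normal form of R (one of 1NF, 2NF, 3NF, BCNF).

BCNF

Candidate keys: {B}, {C, D, E}. Prime attributes: {B, C, D, E}.
The left-hand side of every FD is a superkey, so BCNF is satisfied.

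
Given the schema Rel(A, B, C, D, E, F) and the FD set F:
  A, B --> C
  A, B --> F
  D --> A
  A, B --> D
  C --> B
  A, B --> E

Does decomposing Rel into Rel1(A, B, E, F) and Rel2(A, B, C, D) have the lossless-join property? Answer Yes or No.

Common attributes: {A, B}; their closure is {A, B, C, D, E, F}.
Rel1 is contained in that closure, so Rel1 ∩ Rel2 --> Rel1 holds and the join is lossless.

Yes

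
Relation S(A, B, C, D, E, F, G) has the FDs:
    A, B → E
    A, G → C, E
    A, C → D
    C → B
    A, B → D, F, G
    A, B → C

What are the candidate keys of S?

No FD produces {A}, so it must be in every candidate key.
{A, B}⁺ = {A, B, C, D, E, F, G}, which is every attribute, so {A, B} is a candidate key.
{A, C}⁺ = {A, B, C, D, E, F, G}, which is every attribute, so {A, C} is a candidate key.
{A, G}⁺ = {A, B, C, D, E, F, G}, which is every attribute, so {A, G} is a candidate key.
Any other superkey properly contains one of these, so there are no further candidate keys.

{A, B}, {A, C}, {A, G}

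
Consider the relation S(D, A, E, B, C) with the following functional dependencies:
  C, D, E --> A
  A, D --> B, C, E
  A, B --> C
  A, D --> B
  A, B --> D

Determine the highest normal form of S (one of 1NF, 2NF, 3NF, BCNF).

BCNF

Candidate keys: {A, B}, {A, D}, {C, D, E}. Prime attributes: {A, B, C, D, E}.
The left-hand side of every FD is a superkey, so BCNF is satisfied.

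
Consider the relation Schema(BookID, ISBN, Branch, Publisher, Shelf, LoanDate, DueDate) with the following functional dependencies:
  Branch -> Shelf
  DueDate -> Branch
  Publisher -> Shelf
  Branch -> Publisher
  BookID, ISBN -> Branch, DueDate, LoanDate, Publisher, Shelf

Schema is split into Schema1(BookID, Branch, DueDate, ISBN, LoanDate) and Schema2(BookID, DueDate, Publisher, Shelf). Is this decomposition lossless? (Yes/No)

Yes

The shared attributes are {BookID, DueDate} and {BookID, DueDate}⁺ = {BookID, Branch, DueDate, Publisher, Shelf}.
This includes all of Schema2, so the common attributes are a superkey of Schema2 — the join is lossless.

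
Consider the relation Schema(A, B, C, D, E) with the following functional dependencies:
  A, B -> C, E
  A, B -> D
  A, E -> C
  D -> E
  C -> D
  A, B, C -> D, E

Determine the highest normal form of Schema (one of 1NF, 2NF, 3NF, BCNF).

2NF

Candidate key: {A, B}. Prime attributes: {A, B}.
A, E -> C breaks BCNF: {A, E}⁺ = {A, C, D, E}, so {A, E} is not a superkey.
A, E -> C determines the non-prime attribute {C} from a non-superkey — 3NF is violated.
No non-prime attribute depends on a proper subset of any candidate key, so 2NF holds.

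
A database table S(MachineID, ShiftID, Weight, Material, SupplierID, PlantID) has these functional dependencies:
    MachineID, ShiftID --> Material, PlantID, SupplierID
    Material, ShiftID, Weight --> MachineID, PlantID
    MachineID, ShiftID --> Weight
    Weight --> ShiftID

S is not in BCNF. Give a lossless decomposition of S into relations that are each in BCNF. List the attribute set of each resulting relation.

Candidate keys of the original relation: {MachineID, ShiftID}, {MachineID, Weight}, {Material, Weight}.
{MachineID, Material, PlantID, ShiftID, SupplierID, Weight}: {Weight} determines {ShiftID, Weight} here but is not a superkey — split on Weight --> ShiftID, giving {ShiftID, Weight} and {MachineID, Material, PlantID, SupplierID, Weight}.
{ShiftID, Weight} has no BCNF violation.
{MachineID, Material, PlantID, SupplierID, Weight} has no BCNF violation.

{MachineID, Material, PlantID, SupplierID, Weight}; {ShiftID, Weight}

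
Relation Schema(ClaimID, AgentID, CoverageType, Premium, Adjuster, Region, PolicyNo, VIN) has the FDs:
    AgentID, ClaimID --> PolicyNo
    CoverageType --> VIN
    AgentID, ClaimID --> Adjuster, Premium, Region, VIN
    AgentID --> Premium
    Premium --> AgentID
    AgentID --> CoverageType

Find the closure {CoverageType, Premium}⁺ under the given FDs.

{AgentID, CoverageType, Premium, VIN}

Start with {CoverageType, Premium}.
CoverageType --> VIN applies; add {VIN} → now {CoverageType, Premium, VIN}.
Premium --> AgentID applies; add {AgentID} → now {AgentID, CoverageType, Premium, VIN}.
No further FD applies.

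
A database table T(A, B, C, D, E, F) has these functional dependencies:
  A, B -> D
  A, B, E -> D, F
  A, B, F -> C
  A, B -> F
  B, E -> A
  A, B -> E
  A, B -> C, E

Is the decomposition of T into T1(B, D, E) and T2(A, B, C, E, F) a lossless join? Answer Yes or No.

Yes

T1 ∩ T2 = {B, E}; its closure under F is {A, B, C, D, E, F}.
This includes all of T1, so the common attributes are a superkey of T1 — the join is lossless.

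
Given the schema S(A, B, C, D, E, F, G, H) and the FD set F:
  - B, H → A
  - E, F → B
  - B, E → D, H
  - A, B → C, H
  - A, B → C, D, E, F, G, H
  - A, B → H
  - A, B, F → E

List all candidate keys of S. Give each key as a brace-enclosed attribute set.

{A, B}⁺ = {A, B, C, D, E, F, G, H}, which is every attribute, so {A, B} is a candidate key.
{B, E}⁺ = {A, B, C, D, E, F, G, H}, which is every attribute, so {B, E} is a candidate key.
{B, H}⁺ = {A, B, C, D, E, F, G, H}, which is every attribute, so {B, H} is a candidate key.
{E, F}⁺ = {A, B, C, D, E, F, G, H}, which is every attribute, so {E, F} is a candidate key.
No proper subset of any of these is a key, and no other minimal superkey exists.

{A, B}, {B, E}, {B, H}, {E, F}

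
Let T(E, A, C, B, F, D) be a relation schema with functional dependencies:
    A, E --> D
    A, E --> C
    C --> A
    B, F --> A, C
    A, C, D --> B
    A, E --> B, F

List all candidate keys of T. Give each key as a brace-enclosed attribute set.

Attributes never on any right-hand side: {E} — every candidate key must contain it.
Closure of {A, E} is {A, B, C, D, E, F}, the whole schema; {A, E} is a candidate key.
Closure of {C, E} is {A, B, C, D, E, F}, the whole schema; {C, E} is a candidate key.
Closure of {B, E, F} is {A, B, C, D, E, F}, the whole schema; {B, E, F} is a candidate key.
These are minimal and exhaustive — every other superkey contains one of them.

{A, E}, {B, E, F}, {C, E}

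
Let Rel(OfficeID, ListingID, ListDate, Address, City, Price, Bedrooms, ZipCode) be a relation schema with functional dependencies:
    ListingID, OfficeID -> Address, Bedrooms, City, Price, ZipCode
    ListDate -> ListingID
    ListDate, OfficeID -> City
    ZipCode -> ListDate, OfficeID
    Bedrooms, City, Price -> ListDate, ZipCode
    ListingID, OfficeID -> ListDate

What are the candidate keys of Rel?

{Bedrooms, City, Price}, {ListDate, OfficeID}, {ListingID, OfficeID}, {ZipCode}

{ZipCode}⁺ = {Address, Bedrooms, City, ListDate, ListingID, OfficeID, Price, ZipCode}, which is every attribute, so {ZipCode} is a candidate key.
{ListDate, OfficeID}⁺ = {Address, Bedrooms, City, ListDate, ListingID, OfficeID, Price, ZipCode}, which is every attribute, so {ListDate, OfficeID} is a candidate key.
{ListingID, OfficeID}⁺ = {Address, Bedrooms, City, ListDate, ListingID, OfficeID, Price, ZipCode}, which is every attribute, so {ListingID, OfficeID} is a candidate key.
{Bedrooms, City, Price}⁺ = {Address, Bedrooms, City, ListDate, ListingID, OfficeID, Price, ZipCode}, which is every attribute, so {Bedrooms, City, Price} is a candidate key.
These are minimal and exhaustive — every other superkey contains one of them.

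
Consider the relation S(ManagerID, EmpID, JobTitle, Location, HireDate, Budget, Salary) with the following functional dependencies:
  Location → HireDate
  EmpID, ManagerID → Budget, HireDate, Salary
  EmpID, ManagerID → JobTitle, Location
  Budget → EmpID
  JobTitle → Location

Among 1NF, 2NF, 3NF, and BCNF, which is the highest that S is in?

2NF

Candidate keys: {Budget, ManagerID}, {EmpID, ManagerID}. Prime attributes: {Budget, EmpID, ManagerID}.
Location → HireDate breaks BCNF: {Location}⁺ = {HireDate, Location}, so {Location} is not a superkey.
Location → HireDate has non-prime {HireDate} on the right and a non-superkey on the left, so 3NF fails.
No proper subset of a key has a non-prime attribute in its closure, so there is no partial dependency; 2NF holds.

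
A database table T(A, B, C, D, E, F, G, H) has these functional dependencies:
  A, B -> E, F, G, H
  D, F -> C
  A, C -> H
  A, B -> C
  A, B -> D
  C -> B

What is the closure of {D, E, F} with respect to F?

{B, C, D, E, F}

Start with {D, E, F}.
D, F -> C applies; add {C} → now {C, D, E, F}.
C -> B applies; add {B} → now {B, C, D, E, F}.
No further FD applies.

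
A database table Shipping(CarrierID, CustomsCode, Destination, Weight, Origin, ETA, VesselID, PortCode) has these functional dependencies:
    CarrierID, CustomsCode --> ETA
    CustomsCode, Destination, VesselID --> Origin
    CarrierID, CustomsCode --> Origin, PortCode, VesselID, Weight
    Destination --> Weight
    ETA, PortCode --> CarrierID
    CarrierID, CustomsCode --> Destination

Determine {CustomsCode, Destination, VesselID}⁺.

Start with {CustomsCode, Destination, VesselID}.
CustomsCode, Destination, VesselID --> Origin applies; add {Origin} → now {CustomsCode, Destination, Origin, VesselID}.
Destination --> Weight applies; add {Weight} → now {CustomsCode, Destination, Origin, VesselID, Weight}.
No further FD applies.

{CustomsCode, Destination, Origin, VesselID, Weight}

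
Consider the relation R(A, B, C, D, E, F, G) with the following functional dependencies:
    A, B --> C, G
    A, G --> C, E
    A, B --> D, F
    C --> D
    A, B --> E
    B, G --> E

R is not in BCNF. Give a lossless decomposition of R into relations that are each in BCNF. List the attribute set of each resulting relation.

Candidate key of the original relation: {A, B}.
Within {A, B, C, D, E, F, G}: {A, G}⁺ ∩ {A, B, C, D, E, F, G} = {A, C, D, E, G}, not the whole set, so A, G --> C, D, E violates BCNF; decompose into {A, C, D, E, G} and {A, B, F, G}.
Within {A, C, D, E, G}: {C}⁺ ∩ {A, C, D, E, G} = {C, D}, not the whole set, so C --> D violates BCNF; decompose into {C, D} and {A, C, E, G}.
{C, D} is in BCNF.
{A, C, E, G} is in BCNF.
{A, B, F, G} is in BCNF.

{A, B, F, G}; {A, C, E, G}; {C, D}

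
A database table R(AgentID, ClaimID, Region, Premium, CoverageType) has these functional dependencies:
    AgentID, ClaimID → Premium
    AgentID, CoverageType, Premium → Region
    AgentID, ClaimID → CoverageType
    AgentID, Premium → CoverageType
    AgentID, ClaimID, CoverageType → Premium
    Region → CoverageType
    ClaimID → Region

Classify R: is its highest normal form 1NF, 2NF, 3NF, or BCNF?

Candidate key: {AgentID, ClaimID}. Prime attributes: {AgentID, ClaimID}.
AgentID, CoverageType, Premium → Region breaks BCNF: {AgentID, CoverageType, Premium}⁺ = {AgentID, CoverageType, Premium, Region}, so {AgentID, CoverageType, Premium} is not a superkey.
AgentID, CoverageType, Premium → Region has non-prime {Region} on the right and a non-superkey on the left, so 3NF fails.
{ClaimID} is a proper subset of the key {AgentID, ClaimID}, and {ClaimID}⁺ contains the non-prime attributes {CoverageType, Region} — a partial dependency, so 2NF is violated.

1NF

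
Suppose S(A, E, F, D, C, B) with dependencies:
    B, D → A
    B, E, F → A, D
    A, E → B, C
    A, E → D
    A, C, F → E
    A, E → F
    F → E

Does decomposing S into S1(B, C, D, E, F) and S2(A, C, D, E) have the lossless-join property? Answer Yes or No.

S1 ∩ S2 = {C, D, E}; its closure under F is {C, D, E}.
Neither S1 nor S2 is contained in that closure, so the decomposition is lossy.

No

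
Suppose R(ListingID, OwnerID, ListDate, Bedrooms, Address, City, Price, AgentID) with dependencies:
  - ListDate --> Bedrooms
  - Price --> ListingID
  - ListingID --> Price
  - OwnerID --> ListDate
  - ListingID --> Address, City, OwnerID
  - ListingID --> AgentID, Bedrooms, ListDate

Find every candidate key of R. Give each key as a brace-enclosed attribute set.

{ListingID} is a candidate key since {ListingID}⁺ = {Address, AgentID, Bedrooms, City, ListDate, ListingID, OwnerID, Price} covers every attribute.
{Price} is a candidate key since {Price}⁺ = {Address, AgentID, Bedrooms, City, ListDate, ListingID, OwnerID, Price} covers every attribute.
Any other superkey properly contains one of these, so there are no further candidate keys.

{ListingID}, {Price}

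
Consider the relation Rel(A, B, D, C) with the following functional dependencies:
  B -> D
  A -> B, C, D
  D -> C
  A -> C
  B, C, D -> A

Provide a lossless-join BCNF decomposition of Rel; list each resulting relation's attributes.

{A, B, D}; {C, D}

Candidate keys of the original relation: {A}, {B}.
In {A, B, C, D}, {D} is not a superkey ({D}⁺ restricted to this set is {C, D}), so split on D -> C into {C, D} and {A, B, D}.
{C, D}: every determinant is a superkey — BCNF.
{A, B, D}: every determinant is a superkey — BCNF.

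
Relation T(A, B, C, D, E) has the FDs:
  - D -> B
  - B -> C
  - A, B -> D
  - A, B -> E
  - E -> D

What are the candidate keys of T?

No FD produces {A}, so it must be in every candidate key.
Closure of {A, B} is {A, B, C, D, E}, the whole schema; {A, B} is a candidate key.
Closure of {A, D} is {A, B, C, D, E}, the whole schema; {A, D} is a candidate key.
Closure of {A, E} is {A, B, C, D, E}, the whole schema; {A, E} is a candidate key.
Any other superkey properly contains one of these, so there are no further candidate keys.

{A, B}, {A, D}, {A, E}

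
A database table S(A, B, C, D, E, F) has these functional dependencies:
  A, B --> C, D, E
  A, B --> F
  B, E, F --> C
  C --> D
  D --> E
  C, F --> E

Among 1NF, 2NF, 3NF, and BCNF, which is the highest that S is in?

Candidate key: {A, B}. Prime attributes: {A, B}.
B, E, F --> C: {B, E, F}⁺ = {B, C, D, E, F}, which is not all of the attributes, so the left side is not a superkey — BCNF is violated.
B, E, F --> C determines the non-prime attribute {C} from a non-superkey — 3NF is violated.
Checking every proper subset of each key, none determines a non-prime attribute — 2NF is satisfied.

2NF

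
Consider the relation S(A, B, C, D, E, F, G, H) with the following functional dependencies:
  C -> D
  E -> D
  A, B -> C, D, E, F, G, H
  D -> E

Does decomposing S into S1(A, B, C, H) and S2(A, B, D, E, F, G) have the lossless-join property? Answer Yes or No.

S1 ∩ S2 = {A, B}; its closure under F is {A, B, C, D, E, F, G, H}.
S1 is contained in that closure, so S1 ∩ S2 -> S1 holds and the join is lossless.

Yes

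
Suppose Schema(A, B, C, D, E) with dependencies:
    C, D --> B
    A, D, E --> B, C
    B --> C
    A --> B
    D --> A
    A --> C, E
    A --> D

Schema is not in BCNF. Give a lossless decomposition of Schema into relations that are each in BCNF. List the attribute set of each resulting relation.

Candidate keys of the original relation: {A}, {D}.
Within {A, B, C, D, E}: {B}⁺ ∩ {A, B, C, D, E} = {B, C}, not the whole set, so B --> C violates BCNF; decompose into {B, C} and {A, B, D, E}.
{B, C} is in BCNF.
{A, B, D, E} is in BCNF.

{A, B, D, E}; {B, C}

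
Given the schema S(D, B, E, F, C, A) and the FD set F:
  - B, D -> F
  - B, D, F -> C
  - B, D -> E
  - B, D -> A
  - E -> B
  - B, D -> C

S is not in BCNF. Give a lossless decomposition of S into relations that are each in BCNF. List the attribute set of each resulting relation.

{A, C, D, E, F}; {B, E}

Candidate keys of the original relation: {B, D}, {D, E}.
{A, B, C, D, E, F}: {E} determines {B, E} here but is not a superkey — split on E -> B, giving {B, E} and {A, C, D, E, F}.
{B, E} is in BCNF.
{A, C, D, E, F} is in BCNF.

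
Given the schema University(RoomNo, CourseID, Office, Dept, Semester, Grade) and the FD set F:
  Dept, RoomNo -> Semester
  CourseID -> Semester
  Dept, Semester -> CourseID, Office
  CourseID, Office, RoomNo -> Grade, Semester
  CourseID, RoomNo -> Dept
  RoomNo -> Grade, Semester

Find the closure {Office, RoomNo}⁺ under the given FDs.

Start with {Office, RoomNo}.
RoomNo -> Grade, Semester applies; add {Grade, Semester} → now {Grade, Office, RoomNo, Semester}.
No further FD applies.

{Grade, Office, RoomNo, Semester}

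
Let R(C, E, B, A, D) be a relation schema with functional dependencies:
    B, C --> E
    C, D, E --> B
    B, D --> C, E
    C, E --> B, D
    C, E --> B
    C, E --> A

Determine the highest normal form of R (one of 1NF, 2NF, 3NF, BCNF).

Candidate keys: {B, C}, {B, D}, {C, E}. Prime attributes: {B, C, D, E}.
Each dependency's left side is a superkey — BCNF holds.

BCNF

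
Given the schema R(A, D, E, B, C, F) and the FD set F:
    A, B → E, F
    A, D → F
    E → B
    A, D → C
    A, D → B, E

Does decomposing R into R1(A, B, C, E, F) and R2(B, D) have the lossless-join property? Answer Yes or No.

No

R1 ∩ R2 = {B}; its closure under F is {B}.
The closure covers neither R1 nor R2 entirely; the join is not lossless.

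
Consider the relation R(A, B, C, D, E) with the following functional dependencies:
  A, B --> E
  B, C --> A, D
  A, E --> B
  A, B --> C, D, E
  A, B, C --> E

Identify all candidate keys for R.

{A, B}⁺ = {A, B, C, D, E}, which is every attribute, so {A, B} is a candidate key.
{A, E}⁺ = {A, B, C, D, E}, which is every attribute, so {A, E} is a candidate key.
{B, C}⁺ = {A, B, C, D, E}, which is every attribute, so {B, C} is a candidate key.
These are minimal and exhaustive — every other superkey contains one of them.

{A, B}, {A, E}, {B, C}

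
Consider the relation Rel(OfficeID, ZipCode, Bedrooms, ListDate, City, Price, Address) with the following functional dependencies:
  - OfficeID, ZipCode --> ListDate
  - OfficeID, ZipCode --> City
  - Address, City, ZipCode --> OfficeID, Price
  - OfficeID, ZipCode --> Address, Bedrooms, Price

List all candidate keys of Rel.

{ZipCode} never appears on the right of any FD, so every key must include it.
{OfficeID, ZipCode}⁺ = {Address, Bedrooms, City, ListDate, OfficeID, Price, ZipCode}, which is every attribute, so {OfficeID, ZipCode} is a candidate key.
{Address, City, ZipCode}⁺ = {Address, Bedrooms, City, ListDate, OfficeID, Price, ZipCode}, which is every attribute, so {Address, City, ZipCode} is a candidate key.
No proper subset of any of these is a key, and no other minimal superkey exists.

{Address, City, ZipCode}, {OfficeID, ZipCode}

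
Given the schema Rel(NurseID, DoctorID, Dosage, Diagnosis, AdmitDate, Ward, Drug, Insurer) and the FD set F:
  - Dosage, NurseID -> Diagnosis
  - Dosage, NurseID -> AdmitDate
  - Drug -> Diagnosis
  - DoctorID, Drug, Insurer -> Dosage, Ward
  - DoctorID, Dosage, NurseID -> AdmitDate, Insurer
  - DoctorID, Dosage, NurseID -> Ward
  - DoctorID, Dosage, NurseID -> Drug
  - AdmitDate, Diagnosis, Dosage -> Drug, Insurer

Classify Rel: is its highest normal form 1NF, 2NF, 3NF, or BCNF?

1NF

Candidate keys: {DoctorID, Dosage, NurseID}, {DoctorID, Drug, Insurer, NurseID}. Prime attributes: {DoctorID, Dosage, Drug, Insurer, NurseID}.
Dosage, NurseID -> Diagnosis breaks BCNF: {Dosage, NurseID}⁺ = {AdmitDate, Diagnosis, Dosage, Drug, Insurer, NurseID}, so {Dosage, NurseID} is not a superkey.
Dosage, NurseID -> Diagnosis has non-prime {Diagnosis} on the right and a non-superkey on the left, so 3NF fails.
Since {Dosage, NurseID} ⊂ {DoctorID, Dosage, NurseID} and {Dosage, NurseID}⁺ ⊇ {AdmitDate, Diagnosis} with {AdmitDate, Diagnosis} non-prime, there is a partial dependency; 2NF fails.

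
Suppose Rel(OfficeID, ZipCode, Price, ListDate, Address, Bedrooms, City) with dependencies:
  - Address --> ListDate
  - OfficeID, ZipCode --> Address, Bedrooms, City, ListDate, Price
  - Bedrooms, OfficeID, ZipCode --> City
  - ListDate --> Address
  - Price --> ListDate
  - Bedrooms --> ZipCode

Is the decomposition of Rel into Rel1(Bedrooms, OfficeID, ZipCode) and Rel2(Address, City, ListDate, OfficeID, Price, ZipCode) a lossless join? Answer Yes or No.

Yes

The shared attributes are {OfficeID, ZipCode} and {OfficeID, ZipCode}⁺ = {Address, Bedrooms, City, ListDate, OfficeID, Price, ZipCode}.
Rel1 is contained in that closure, so Rel1 ∩ Rel2 --> Rel1 holds and the join is lossless.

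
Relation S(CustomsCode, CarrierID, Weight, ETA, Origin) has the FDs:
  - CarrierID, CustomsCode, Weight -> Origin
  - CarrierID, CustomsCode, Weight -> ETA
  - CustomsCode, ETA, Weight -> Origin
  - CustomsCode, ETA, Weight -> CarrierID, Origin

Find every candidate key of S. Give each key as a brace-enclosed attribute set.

{CarrierID, CustomsCode, Weight}, {CustomsCode, ETA, Weight}

{CustomsCode, Weight} never appear on the right of any FD, so every key must include all of them.
{CarrierID, CustomsCode, Weight}⁺ = {CarrierID, CustomsCode, ETA, Origin, Weight} — all of the relation — so {CarrierID, CustomsCode, Weight} is a candidate key.
{CustomsCode, ETA, Weight}⁺ = {CarrierID, CustomsCode, ETA, Origin, Weight} — all of the relation — so {CustomsCode, ETA, Weight} is a candidate key.
No proper subset of any of these is a key, and no other minimal superkey exists.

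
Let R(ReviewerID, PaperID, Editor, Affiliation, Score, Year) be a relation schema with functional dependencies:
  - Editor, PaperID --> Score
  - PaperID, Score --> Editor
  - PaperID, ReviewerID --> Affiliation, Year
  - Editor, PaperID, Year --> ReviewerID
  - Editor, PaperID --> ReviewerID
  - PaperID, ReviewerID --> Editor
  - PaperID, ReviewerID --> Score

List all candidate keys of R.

{Editor, PaperID}, {PaperID, ReviewerID}, {PaperID, Score}

{PaperID} never appears on the right of any FD, so every key must include it.
{Editor, PaperID}⁺ = {Affiliation, Editor, PaperID, ReviewerID, Score, Year}, which is every attribute, so {Editor, PaperID} is a candidate key.
{PaperID, ReviewerID}⁺ = {Affiliation, Editor, PaperID, ReviewerID, Score, Year}, which is every attribute, so {PaperID, ReviewerID} is a candidate key.
{PaperID, Score}⁺ = {Affiliation, Editor, PaperID, ReviewerID, Score, Year}, which is every attribute, so {PaperID, Score} is a candidate key.
No proper subset of any of these is a key, and no other minimal superkey exists.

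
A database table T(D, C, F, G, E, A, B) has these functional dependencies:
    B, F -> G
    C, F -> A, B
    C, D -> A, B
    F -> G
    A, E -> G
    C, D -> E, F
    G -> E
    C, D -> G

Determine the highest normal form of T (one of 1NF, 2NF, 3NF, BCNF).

Candidate key: {C, D}. Prime attributes: {C, D}.
B, F -> G: {B, F}⁺ = {B, E, F, G}, which is not all of the attributes, so the left side is not a superkey — BCNF is violated.
B, F -> G determines the non-prime attribute {G} from a non-superkey — 3NF is violated.
No non-prime attribute depends on a proper subset of any candidate key, so 2NF holds.

2NF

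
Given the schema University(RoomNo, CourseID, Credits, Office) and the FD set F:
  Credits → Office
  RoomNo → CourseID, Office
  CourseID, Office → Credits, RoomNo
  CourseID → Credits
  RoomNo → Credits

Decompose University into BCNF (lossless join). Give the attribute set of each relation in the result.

Candidate keys of the original relation: {CourseID}, {RoomNo}.
Within {CourseID, Credits, Office, RoomNo}: {Credits}⁺ ∩ {CourseID, Credits, Office, RoomNo} = {Credits, Office}, not the whole set, so Credits → Office violates BCNF; decompose into {Credits, Office} and {CourseID, Credits, RoomNo}.
{Credits, Office} is in BCNF.
{CourseID, Credits, RoomNo} is in BCNF.

{CourseID, Credits, RoomNo}; {Credits, Office}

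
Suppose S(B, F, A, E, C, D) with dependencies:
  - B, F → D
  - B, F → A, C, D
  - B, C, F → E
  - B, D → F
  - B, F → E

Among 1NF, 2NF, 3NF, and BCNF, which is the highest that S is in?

BCNF

Candidate keys: {B, D}, {B, F}. Prime attributes: {B, D, F}.
Every FD has a superkey on the left, so the relation is in BCNF.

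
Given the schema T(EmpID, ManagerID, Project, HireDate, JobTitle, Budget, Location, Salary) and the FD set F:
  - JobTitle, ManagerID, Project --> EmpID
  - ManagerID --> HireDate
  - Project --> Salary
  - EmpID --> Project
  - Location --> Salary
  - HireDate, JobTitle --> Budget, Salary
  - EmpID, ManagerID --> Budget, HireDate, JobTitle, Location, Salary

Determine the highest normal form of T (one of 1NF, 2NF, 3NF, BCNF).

1NF

Candidate keys: {EmpID, ManagerID}, {JobTitle, ManagerID, Project}. Prime attributes: {EmpID, JobTitle, ManagerID, Project}.
ManagerID --> HireDate: {ManagerID}⁺ = {HireDate, ManagerID}, which is not all of the attributes, so the left side is not a superkey — BCNF is violated.
ManagerID --> HireDate has non-prime {HireDate} on the right and a non-superkey on the left, so 3NF fails.
{EmpID} is a proper subset of the key {EmpID, ManagerID}, and {EmpID}⁺ contains the non-prime attribute {Salary} — a partial dependency, so 2NF is violated.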